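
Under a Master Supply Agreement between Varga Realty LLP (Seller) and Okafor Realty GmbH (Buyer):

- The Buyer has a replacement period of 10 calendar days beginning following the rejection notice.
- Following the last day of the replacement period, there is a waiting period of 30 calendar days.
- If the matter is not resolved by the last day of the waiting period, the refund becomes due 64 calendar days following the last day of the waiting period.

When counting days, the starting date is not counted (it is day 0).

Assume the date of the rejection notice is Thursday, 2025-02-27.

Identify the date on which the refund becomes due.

The last day of the replacement period: 2025-02-27 + 10 days = 2025-03-09.
Adding 30 calendar days to 2025-03-09 gives 2025-04-08, which is the last day of the waiting period.
The date on which the refund becomes due: 2025-04-08 + 64 days = 2025-06-11.

2025-06-11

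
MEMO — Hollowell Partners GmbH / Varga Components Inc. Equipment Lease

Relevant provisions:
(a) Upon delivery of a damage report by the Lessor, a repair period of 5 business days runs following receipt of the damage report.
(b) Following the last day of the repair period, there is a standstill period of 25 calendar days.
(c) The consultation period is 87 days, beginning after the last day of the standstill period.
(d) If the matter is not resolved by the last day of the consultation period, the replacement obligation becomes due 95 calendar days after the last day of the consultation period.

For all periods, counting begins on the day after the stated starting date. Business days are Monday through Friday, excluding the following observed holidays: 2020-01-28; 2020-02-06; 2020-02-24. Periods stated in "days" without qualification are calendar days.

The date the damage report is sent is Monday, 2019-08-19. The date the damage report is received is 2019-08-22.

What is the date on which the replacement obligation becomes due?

The last day of the repair period: counting 5 business days from Thursday, 2019-08-22 (Aug 23, Aug 26, Aug 27, Aug 28, Aug 29, skipping weekends) reaches Thursday, 2019-08-29.
The last day of the standstill period: 2019-08-29 + 25 days = 2019-09-23.
The last day of the consultation period: 2019-09-23 + 87 days = 2019-12-19.
Adding 95 calendar days to 2019-12-19 gives 2020-03-23, which is the date on which the replacement obligation becomes due.

2020-03-23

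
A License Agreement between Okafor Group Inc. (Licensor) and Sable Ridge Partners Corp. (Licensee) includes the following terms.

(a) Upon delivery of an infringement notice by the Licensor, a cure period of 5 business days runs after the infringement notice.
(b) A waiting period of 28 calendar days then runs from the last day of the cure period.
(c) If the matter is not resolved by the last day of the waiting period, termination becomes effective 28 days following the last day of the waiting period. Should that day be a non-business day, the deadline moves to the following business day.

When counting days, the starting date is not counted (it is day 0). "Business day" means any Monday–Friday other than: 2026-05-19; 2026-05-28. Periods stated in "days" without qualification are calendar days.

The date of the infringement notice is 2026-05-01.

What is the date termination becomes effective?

From Friday, 2026-05-01, 5 business days (May 4, May 5, May 6, May 7, May 8, skipping weekends) brings us to Friday, 2026-05-08, which is the last day of the cure period.
The last day of the waiting period: 2026-05-08 + 28 days = 2026-06-05.
Adding 28 calendar days to 2026-06-05 gives 2026-07-03, which is the date termination becomes effective. 2026-07-03 is a Friday and is not a listed holiday, so no roll-forward applies.

2026-07-03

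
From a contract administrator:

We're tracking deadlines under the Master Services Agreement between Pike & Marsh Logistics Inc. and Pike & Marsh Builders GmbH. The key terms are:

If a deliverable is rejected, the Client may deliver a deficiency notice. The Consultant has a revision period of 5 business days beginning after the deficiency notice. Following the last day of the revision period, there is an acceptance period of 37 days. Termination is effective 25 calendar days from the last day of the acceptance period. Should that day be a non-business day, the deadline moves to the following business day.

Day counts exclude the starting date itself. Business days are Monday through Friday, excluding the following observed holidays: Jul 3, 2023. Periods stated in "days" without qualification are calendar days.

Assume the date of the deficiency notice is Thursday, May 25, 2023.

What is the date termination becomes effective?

From Thursday, May 25, 2023, 5 business days (May 26, May 29, May 30, May 31, Jun 1, skipping weekends) brings us to Thursday, Jun 1, 2023, which is the last day of the revision period.
Adding 37 calendar days to Jun 1, 2023 gives Jul 8, 2023, which is the last day of the acceptance period.
Adding 25 calendar days to Jul 8, 2023 gives Aug 2, 2023, which is the date termination becomes effective. Aug 2, 2023 is a Wednesday and is not a listed holiday, so no roll-forward applies.

Aug 2, 2023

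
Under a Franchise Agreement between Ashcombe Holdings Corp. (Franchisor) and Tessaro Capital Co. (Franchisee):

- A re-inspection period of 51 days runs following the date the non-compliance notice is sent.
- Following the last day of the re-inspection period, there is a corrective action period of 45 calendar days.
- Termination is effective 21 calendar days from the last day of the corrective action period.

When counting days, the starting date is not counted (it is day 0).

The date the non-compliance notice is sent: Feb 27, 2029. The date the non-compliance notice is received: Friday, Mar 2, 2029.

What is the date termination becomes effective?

The last day of the re-inspection period: Feb 27, 2029 + 51 days = Apr 19, 2029.
The last day of the corrective action period: Apr 19, 2029 + 45 days = Jun 3, 2029.
The date termination becomes effective: 21 calendar days after Jun 3, 2029 is Jun 24, 2029.

Jun 24, 2029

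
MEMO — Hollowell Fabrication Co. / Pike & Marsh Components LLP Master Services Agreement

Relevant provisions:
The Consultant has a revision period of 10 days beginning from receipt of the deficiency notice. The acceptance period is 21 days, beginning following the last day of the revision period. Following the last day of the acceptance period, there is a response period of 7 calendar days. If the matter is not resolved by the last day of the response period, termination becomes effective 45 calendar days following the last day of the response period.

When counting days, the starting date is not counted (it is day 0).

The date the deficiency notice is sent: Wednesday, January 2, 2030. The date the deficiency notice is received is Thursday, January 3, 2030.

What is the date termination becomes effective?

March 27, 2030

The last day of the revision period: 10 calendar days after January 3, 2030 is January 13, 2030.
The last day of the acceptance period: 21 calendar days after January 13, 2030 is February 3, 2030.
Adding 7 calendar days to February 3, 2030 gives February 10, 2030, which is the last day of the response period.
Adding 45 calendar days to February 10, 2030 gives March 27, 2030, which is the date termination becomes effective.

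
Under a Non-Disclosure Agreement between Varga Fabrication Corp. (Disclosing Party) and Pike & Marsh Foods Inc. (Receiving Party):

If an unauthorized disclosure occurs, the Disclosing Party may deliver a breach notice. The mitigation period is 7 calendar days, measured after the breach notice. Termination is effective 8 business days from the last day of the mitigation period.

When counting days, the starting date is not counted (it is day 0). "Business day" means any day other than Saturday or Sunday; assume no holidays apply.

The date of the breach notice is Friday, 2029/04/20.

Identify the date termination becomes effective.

Adding 7 calendar days to 2029/04/20 gives 2029/04/27, which is the last day of the mitigation period.
The date termination becomes effective: counting 8 business days from Friday, 2029/04/27 (Apr 30, May 1, May 2, May 3, May 4, May 7, May 8, May 9, skipping weekends) reaches Wednesday, 2029/05/09.

2029/05/09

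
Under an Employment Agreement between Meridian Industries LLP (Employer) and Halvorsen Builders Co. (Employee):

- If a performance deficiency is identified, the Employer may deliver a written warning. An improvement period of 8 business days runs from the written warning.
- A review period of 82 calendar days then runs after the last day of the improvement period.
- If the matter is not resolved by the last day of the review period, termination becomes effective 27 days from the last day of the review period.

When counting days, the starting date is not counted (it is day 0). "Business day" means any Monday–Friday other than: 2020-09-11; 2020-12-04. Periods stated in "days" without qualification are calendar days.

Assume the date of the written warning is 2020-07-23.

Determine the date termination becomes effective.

From Thursday, 2020-07-23, 8 business days (Jul 24, Jul 27, Jul 28, Jul 29, Jul 30, Jul 31, Aug 3, Aug 4, skipping weekends) brings us to Tuesday, 2020-08-04, which is the last day of the improvement period.
Adding 82 calendar days to 2020-08-04 gives 2020-10-25, which is the last day of the review period.
The date termination becomes effective: 2020-10-25 + 27 days = 2020-11-21.

2020-11-21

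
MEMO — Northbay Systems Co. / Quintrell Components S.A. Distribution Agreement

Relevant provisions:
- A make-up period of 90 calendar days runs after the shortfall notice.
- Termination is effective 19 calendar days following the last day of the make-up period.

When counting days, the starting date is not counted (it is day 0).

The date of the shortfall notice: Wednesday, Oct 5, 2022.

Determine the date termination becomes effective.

Jan 22, 2023

The last day of the make-up period: Oct 5, 2022 + 90 days = Jan 3, 2023.
The date termination becomes effective: Jan 3, 2023 + 19 days = Jan 22, 2023.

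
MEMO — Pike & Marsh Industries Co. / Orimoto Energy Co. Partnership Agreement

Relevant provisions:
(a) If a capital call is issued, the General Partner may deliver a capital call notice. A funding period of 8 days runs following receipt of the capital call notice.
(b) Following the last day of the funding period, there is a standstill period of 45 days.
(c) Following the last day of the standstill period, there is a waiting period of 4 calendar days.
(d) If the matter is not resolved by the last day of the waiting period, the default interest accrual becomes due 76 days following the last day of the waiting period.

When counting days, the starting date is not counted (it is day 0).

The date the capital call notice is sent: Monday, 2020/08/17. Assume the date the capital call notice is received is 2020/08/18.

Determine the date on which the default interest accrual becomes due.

2020/12/29

The last day of the funding period: 2020/08/18 + 8 days = 2020/08/26.
The last day of the standstill period: 2020/08/26 + 45 days = 2020/10/10.
The last day of the waiting period: 4 calendar days after 2020/10/10 is 2020/10/14.
The date on which the default interest accrual becomes due: 2020/10/14 + 76 days = 2020/12/29.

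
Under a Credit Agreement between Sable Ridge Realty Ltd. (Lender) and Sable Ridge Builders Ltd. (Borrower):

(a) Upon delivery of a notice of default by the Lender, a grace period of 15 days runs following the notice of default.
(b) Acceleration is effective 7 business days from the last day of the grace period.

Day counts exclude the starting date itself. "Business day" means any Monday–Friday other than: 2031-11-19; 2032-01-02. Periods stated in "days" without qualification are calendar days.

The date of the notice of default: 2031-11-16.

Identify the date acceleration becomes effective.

The last day of the grace period: 15 calendar days after 2031-11-16 is 2031-12-01.
The date acceleration becomes effective: counting 7 business days from Monday, 2031-12-01 (Dec 2, Dec 3, Dec 4, Dec 5, Dec 8, Dec 9, Dec 10, skipping weekends) reaches Wednesday, 2031-12-10.

2031-12-10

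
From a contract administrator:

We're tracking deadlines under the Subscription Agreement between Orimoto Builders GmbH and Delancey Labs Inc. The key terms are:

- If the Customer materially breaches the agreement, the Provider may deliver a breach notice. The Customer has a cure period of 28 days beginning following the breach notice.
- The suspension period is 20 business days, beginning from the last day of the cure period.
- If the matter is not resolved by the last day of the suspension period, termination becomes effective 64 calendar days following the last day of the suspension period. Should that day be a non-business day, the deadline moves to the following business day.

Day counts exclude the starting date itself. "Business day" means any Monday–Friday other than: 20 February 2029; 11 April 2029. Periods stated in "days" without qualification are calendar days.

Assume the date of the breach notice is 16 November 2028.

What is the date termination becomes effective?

16 March 2029

The last day of the cure period: 28 calendar days after 16 November 2028 is 14 December 2028.
The last day of the suspension period: 20 business days after Thursday, 14 December 2028, skipping weekends — Dec 15, Dec 18, Dec 19, Dec 20, …, Jan 9, Jan 10, Jan 11 — lands on Thursday, 11 January 2029.
The date termination becomes effective: 64 calendar days after 11 January 2029 is 16 March 2029. 16 March 2029 is a Friday and is not a listed holiday, so no roll-forward applies.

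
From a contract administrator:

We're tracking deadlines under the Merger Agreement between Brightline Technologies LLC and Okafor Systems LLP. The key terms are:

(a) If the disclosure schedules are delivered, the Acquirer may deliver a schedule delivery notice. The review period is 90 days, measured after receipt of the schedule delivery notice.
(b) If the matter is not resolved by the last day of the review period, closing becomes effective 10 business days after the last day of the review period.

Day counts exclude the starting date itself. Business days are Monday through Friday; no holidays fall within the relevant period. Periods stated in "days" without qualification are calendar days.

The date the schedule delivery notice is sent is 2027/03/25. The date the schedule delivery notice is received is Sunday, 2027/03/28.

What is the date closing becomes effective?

The last day of the review period: 90 calendar days after 2027/03/28 is 2027/06/26.
From Saturday, 2027/06/26, 10 business days (Jun 28, Jun 29, Jun 30, Jul 1, Jul 2, Jul 5, Jul 6, Jul 7, Jul 8, Jul 9, skipping weekends) brings us to Friday, 2027/07/09, which is the date closing becomes effective.

2027/07/09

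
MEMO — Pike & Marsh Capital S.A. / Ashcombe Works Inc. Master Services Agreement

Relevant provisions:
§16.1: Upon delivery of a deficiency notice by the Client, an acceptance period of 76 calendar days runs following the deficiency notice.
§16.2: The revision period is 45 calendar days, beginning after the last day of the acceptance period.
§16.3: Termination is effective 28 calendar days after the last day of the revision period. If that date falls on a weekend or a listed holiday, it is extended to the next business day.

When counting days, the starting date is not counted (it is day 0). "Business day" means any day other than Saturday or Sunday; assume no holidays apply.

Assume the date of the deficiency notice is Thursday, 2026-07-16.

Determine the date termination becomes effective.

The last day of the acceptance period: 2026-07-16 + 76 days = 2026-09-30.
The last day of the revision period: 2026-09-30 + 45 days = 2026-11-14.
Adding 28 calendar days to 2026-11-14 gives 2026-12-12, which is the date termination becomes effective. That falls on a Saturday, so it rolls to the next business day, Monday, 2026-12-14.

2026-12-14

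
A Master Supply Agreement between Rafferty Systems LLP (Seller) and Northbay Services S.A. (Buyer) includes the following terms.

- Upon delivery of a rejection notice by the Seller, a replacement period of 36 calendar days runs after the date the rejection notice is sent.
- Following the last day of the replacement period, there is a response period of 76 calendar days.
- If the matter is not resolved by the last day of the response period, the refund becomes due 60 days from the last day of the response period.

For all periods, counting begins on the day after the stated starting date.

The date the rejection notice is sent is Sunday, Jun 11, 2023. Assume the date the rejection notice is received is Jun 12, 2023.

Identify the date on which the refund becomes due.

Nov 30, 2023

The last day of the replacement period: Jun 11, 2023 + 36 days = Jul 17, 2023.
Adding 76 calendar days to Jul 17, 2023 gives Oct 1, 2023, which is the last day of the response period.
Adding 60 calendar days to Oct 1, 2023 gives Nov 30, 2023, which is the date on which the refund becomes due.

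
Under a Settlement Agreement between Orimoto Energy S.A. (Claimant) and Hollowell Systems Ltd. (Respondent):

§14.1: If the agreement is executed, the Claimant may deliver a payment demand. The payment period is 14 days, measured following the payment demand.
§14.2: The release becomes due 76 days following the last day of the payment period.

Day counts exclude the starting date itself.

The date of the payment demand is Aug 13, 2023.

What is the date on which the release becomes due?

The last day of the payment period: Aug 13, 2023 + 14 days = Aug 27, 2023.
Adding 76 calendar days to Aug 27, 2023 gives Nov 11, 2023, which is the date on which the release becomes due.

Nov 11, 2023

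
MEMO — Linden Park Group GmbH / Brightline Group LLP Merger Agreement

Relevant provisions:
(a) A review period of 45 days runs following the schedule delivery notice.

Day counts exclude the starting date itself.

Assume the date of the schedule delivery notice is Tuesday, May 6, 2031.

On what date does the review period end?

Jun 20, 2031

Adding 45 calendar days to May 6, 2031 gives Jun 20, 2031, which is the last day of the review period.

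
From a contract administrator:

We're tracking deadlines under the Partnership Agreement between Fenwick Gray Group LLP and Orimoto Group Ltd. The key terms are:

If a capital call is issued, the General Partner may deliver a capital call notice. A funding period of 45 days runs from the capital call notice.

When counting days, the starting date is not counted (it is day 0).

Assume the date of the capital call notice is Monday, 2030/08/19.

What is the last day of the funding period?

Adding 45 calendar days to 2030/08/19 gives 2030/10/03, which is the last day of the funding period.

2030/10/03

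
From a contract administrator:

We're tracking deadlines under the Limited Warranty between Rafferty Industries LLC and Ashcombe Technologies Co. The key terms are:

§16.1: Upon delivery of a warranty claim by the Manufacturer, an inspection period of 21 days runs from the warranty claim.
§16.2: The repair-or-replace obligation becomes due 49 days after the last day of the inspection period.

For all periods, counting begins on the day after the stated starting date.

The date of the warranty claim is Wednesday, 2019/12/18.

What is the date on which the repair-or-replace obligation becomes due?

Adding 21 calendar days to 2019/12/18 gives 2020/01/08, which is the last day of the inspection period.
Adding 49 calendar days to 2020/01/08 gives 2020/02/26, which is the date on which the repair-or-replace obligation becomes due.

2020/02/26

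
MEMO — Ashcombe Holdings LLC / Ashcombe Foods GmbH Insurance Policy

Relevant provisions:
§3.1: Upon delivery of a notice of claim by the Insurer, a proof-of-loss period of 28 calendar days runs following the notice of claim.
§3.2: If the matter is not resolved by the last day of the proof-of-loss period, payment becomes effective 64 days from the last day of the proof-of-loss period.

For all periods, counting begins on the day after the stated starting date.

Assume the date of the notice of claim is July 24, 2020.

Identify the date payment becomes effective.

Adding 28 calendar days to July 24, 2020 gives August 21, 2020, which is the last day of the proof-of-loss period.
The date payment becomes effective: August 21, 2020 + 64 days = October 24, 2020.

October 24, 2020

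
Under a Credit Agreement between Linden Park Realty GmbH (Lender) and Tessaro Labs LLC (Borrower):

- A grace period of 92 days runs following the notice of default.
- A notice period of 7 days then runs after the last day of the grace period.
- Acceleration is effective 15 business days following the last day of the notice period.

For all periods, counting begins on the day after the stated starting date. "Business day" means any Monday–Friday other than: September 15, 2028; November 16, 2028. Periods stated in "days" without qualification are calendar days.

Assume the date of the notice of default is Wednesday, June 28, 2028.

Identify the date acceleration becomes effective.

October 26, 2028

Adding 92 calendar days to June 28, 2028 gives September 28, 2028, which is the last day of the grace period.
Adding 7 calendar days to September 28, 2028 gives October 5, 2028, which is the last day of the notice period.
From Thursday, October 5, 2028, 15 business days (Oct 6, Oct 9, Oct 10, Oct 11, …, Oct 24, Oct 25, Oct 26, skipping weekends) brings us to Thursday, October 26, 2028, which is the date acceleration becomes effective.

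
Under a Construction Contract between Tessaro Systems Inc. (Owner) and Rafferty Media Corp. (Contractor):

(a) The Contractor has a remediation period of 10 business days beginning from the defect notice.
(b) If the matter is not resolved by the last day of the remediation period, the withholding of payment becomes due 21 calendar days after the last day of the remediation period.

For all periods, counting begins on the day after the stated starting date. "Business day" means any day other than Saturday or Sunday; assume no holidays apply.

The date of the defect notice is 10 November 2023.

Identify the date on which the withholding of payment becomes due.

15 December 2023

The last day of the remediation period: counting 10 business days from Friday, 10 November 2023 (Nov 13, Nov 14, Nov 15, Nov 16, Nov 17, Nov 20, Nov 21, Nov 22, Nov 23, Nov 24, skipping weekends) reaches Friday, 24 November 2023.
Adding 21 calendar days to 24 November 2023 gives 15 December 2023, which is the date on which the withholding of payment becomes due.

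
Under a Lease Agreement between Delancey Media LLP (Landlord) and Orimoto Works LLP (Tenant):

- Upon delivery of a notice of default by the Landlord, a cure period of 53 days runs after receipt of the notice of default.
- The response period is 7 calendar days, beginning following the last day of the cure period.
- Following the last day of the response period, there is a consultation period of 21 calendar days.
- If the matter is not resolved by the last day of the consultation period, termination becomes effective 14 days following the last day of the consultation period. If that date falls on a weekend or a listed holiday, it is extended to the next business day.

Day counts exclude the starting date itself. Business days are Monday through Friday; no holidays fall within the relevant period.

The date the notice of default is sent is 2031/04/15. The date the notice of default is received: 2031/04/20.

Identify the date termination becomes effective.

2031/07/24

Adding 53 calendar days to 2031/04/20 gives 2031/06/12, which is the last day of the cure period.
The last day of the response period: 7 calendar days after 2031/06/12 is 2031/06/19.
The last day of the consultation period: 2031/06/19 + 21 days = 2031/07/10.
The date termination becomes effective: 14 calendar days after 2031/07/10 is 2031/07/24. 2031/07/24 is a Thursday, so no roll-forward applies.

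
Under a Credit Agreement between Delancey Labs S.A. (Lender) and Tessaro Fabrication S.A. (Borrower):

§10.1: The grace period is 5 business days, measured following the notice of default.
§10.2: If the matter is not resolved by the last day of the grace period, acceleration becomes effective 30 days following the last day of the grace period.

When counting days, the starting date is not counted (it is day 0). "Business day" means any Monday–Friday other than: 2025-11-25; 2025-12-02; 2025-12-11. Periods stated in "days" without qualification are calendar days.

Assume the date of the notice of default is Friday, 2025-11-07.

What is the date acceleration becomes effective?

The last day of the grace period: 5 business days after Friday, 2025-11-07, skipping weekends — Nov 10, Nov 11, Nov 12, Nov 13, Nov 14 — lands on Friday, 2025-11-14.
The date acceleration becomes effective: 2025-11-14 + 30 days = 2025-12-14.

2025-12-14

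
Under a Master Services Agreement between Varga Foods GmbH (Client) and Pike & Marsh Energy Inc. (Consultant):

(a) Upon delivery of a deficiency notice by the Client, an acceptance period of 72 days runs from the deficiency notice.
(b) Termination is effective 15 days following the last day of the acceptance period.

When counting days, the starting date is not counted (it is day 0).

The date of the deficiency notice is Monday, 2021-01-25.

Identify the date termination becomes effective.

The last day of the acceptance period: 72 calendar days after 2021-01-25 is 2021-04-07.
Adding 15 calendar days to 2021-04-07 gives 2021-04-22, which is the date termination becomes effective.

2021-04-22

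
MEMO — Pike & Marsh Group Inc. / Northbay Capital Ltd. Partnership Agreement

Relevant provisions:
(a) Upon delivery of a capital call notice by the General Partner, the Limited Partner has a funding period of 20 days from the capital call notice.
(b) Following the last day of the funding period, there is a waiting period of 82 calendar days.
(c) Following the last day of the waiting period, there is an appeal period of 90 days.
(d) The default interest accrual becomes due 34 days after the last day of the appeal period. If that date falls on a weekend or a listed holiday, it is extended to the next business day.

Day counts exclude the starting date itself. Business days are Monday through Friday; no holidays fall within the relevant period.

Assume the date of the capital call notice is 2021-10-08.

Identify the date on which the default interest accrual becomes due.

The last day of the funding period: 20 calendar days after 2021-10-08 is 2021-10-28.
Adding 82 calendar days to 2021-10-28 gives 2022-01-18, which is the last day of the waiting period.
The last day of the appeal period: 2022-01-18 + 90 days = 2022-04-18.
The date on which the default interest accrual becomes due: 2022-04-18 + 34 days = 2022-05-22. That falls on a Sunday, so it rolls to the next business day, Monday, 2022-05-23.

2022-05-23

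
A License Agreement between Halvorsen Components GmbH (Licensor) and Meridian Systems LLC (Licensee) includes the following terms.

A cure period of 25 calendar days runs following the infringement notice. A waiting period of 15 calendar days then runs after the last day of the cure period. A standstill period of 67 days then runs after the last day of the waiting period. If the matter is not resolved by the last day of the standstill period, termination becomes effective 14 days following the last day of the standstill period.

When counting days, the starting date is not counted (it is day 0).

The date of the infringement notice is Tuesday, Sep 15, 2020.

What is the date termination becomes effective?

The last day of the cure period: Sep 15, 2020 + 25 days = Oct 10, 2020.
Adding 15 calendar days to Oct 10, 2020 gives Oct 25, 2020, which is the last day of the waiting period.
Adding 67 calendar days to Oct 25, 2020 gives Dec 31, 2020, which is the last day of the standstill period.
Adding 14 calendar days to Dec 31, 2020 gives Jan 14, 2021, which is the date termination becomes effective.

Jan 14, 2021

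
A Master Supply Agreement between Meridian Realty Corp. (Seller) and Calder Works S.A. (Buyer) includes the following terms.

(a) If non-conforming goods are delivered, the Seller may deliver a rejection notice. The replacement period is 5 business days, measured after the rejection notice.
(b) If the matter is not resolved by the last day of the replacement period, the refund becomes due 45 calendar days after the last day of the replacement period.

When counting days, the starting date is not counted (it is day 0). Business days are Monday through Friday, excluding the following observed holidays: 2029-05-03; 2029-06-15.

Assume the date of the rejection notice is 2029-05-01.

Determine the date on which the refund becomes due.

2029-06-23

From Tuesday, 2029-05-01, 5 business days (May 2, May 4, May 7, May 8, May 9, skipping weekends and the listed holiday on May 3) brings us to Wednesday, 2029-05-09, which is the last day of the replacement period.
The date on which the refund becomes due: 45 calendar days after 2029-05-09 is 2029-06-23.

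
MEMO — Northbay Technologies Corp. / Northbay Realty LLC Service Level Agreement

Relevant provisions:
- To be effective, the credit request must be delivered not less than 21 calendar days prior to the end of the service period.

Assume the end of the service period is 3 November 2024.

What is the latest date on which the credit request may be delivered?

Counting back 21 calendar days from 3 November 2024 gives 13 October 2024.

13 October 2024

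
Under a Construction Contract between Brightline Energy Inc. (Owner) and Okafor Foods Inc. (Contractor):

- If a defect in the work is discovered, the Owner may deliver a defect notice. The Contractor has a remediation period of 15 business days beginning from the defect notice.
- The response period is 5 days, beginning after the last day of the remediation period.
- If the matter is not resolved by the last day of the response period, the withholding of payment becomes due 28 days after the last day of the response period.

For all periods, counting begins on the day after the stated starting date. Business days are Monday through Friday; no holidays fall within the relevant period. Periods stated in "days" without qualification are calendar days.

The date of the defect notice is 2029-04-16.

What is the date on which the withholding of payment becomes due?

2029-06-09

From Monday, 2029-04-16, 15 business days (Apr 17, Apr 18, Apr 19, Apr 20, …, May 3, May 4, May 7, skipping weekends) brings us to Monday, 2029-05-07, which is the last day of the remediation period.
The last day of the response period: 2029-05-07 + 5 days = 2029-05-12.
The date on which the withholding of payment becomes due: 2029-05-12 + 28 days = 2029-06-09.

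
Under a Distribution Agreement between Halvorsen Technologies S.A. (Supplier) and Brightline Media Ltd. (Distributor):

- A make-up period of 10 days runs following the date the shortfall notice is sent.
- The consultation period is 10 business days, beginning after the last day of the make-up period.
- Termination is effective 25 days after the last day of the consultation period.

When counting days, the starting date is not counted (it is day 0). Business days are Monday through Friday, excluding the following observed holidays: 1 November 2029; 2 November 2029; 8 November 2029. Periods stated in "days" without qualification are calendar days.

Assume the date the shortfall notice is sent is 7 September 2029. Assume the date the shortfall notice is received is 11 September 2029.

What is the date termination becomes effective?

Adding 10 calendar days to 7 September 2029 gives 17 September 2029, which is the last day of the make-up period.
The last day of the consultation period: 10 business days after Monday, 17 September 2029, skipping weekends — Sep 18, Sep 19, Sep 20, Sep 21, Sep 24, Sep 25, Sep 26, Sep 27, Sep 28, Oct 1 — lands on Monday, 1 October 2029.
The date termination becomes effective: 1 October 2029 + 25 days = 26 October 2029.

26 October 2029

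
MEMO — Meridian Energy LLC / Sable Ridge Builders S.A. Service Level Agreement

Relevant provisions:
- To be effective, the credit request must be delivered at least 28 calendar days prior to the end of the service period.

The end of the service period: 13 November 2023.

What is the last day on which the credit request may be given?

16 October 2023

13 November 2023 minus 28 days is 16 October 2023.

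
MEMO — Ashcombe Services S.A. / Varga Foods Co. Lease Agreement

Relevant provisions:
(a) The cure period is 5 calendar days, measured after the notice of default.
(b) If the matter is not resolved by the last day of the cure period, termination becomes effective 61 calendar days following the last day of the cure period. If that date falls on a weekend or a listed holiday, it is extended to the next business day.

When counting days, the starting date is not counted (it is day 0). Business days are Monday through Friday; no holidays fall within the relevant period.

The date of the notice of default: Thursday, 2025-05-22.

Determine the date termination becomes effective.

2025-07-28

Adding 5 calendar days to 2025-05-22 gives 2025-05-27, which is the last day of the cure period.
The date termination becomes effective: 61 calendar days after 2025-05-27 is 2025-07-27. That falls on a Sunday, so it rolls to the next business day, Monday, 2025-07-28.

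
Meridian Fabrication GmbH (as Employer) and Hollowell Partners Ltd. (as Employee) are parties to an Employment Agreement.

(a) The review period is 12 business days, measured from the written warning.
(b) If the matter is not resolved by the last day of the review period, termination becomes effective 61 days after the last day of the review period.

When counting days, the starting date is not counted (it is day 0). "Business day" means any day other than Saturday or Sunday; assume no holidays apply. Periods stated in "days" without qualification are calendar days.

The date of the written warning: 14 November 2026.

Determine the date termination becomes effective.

The last day of the review period: 12 business days after Saturday, 14 November 2026, skipping weekends — Nov 16, Nov 17, Nov 18, Nov 19, …, Nov 27, Nov 30, Dec 1 — lands on Tuesday, 1 December 2026.
The date termination becomes effective: 1 December 2026 + 61 days = 31 January 2027.

31 January 2027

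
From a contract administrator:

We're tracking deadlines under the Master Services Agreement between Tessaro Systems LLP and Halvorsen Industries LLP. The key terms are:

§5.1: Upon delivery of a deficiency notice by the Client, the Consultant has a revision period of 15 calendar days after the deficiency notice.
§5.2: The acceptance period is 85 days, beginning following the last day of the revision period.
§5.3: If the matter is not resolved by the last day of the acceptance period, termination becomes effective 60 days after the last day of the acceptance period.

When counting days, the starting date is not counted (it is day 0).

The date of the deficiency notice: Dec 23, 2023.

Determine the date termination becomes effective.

The last day of the revision period: 15 calendar days after Dec 23, 2023 is Jan 7, 2024.
The last day of the acceptance period: 85 calendar days after Jan 7, 2024 is Apr 1, 2024.
Adding 60 calendar days to Apr 1, 2024 gives May 31, 2024, which is the date termination becomes effective.

May 31, 2024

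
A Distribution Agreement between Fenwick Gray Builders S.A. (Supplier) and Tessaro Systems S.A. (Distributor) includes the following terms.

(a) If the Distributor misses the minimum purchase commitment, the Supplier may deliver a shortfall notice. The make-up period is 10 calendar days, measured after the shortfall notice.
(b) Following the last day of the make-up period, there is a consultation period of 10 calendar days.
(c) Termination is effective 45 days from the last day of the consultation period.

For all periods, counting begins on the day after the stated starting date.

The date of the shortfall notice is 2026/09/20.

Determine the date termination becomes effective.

The last day of the make-up period: 2026/09/20 + 10 days = 2026/09/30.
Adding 10 calendar days to 2026/09/30 gives 2026/10/10, which is the last day of the consultation period.
The date termination becomes effective: 45 calendar days after 2026/10/10 is 2026/11/24.

2026/11/24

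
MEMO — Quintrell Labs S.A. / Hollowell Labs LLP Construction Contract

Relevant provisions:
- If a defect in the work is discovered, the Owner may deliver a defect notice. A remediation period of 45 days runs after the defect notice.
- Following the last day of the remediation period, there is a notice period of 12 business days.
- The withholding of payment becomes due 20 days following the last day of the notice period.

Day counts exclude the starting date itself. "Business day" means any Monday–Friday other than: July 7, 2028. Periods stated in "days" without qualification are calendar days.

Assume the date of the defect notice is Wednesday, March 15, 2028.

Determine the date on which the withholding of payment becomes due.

June 5, 2028

The last day of the remediation period: 45 calendar days after March 15, 2028 is April 29, 2028.
The last day of the notice period: counting 12 business days from Saturday, April 29, 2028 (May 1, May 2, May 3, May 4, …, May 12, May 15, May 16, skipping weekends) reaches Tuesday, May 16, 2028.
The date on which the withholding of payment becomes due: May 16, 2028 + 20 days = June 5, 2028.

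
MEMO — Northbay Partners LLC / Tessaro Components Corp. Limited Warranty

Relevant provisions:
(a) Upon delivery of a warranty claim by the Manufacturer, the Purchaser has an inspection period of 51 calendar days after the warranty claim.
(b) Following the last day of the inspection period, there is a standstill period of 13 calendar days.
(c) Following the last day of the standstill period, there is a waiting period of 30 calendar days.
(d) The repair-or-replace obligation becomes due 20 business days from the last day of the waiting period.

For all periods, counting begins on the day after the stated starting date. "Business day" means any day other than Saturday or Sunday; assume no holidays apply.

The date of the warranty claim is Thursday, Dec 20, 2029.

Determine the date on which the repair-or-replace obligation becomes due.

The last day of the inspection period: Dec 20, 2029 + 51 days = Feb 9, 2030.
Adding 13 calendar days to Feb 9, 2030 gives Feb 22, 2030, which is the last day of the standstill period.
The last day of the waiting period: 30 calendar days after Feb 22, 2030 is Mar 24, 2030.
From Sunday, Mar 24, 2030, 20 business days (Mar 25, Mar 26, Mar 27, Mar 28, …, Apr 17, Apr 18, Apr 19, skipping weekends) brings us to Friday, Apr 19, 2030, which is the date on which the repair-or-replace obligation becomes due.

Apr 19, 2030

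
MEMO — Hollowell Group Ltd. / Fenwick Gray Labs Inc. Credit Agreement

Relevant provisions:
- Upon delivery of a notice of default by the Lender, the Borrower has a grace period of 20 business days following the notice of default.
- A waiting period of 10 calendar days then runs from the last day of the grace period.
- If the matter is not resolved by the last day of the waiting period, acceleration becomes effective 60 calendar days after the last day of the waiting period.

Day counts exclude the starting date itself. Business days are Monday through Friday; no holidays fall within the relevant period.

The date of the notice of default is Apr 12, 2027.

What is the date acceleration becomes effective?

Jul 19, 2027

From Monday, Apr 12, 2027, 20 business days (Apr 13, Apr 14, Apr 15, Apr 16, …, May 6, May 7, May 10, skipping weekends) brings us to Monday, May 10, 2027, which is the last day of the grace period.
The last day of the waiting period: May 10, 2027 + 10 days = May 20, 2027.
Adding 60 calendar days to May 20, 2027 gives Jul 19, 2027, which is the date acceleration becomes effective.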